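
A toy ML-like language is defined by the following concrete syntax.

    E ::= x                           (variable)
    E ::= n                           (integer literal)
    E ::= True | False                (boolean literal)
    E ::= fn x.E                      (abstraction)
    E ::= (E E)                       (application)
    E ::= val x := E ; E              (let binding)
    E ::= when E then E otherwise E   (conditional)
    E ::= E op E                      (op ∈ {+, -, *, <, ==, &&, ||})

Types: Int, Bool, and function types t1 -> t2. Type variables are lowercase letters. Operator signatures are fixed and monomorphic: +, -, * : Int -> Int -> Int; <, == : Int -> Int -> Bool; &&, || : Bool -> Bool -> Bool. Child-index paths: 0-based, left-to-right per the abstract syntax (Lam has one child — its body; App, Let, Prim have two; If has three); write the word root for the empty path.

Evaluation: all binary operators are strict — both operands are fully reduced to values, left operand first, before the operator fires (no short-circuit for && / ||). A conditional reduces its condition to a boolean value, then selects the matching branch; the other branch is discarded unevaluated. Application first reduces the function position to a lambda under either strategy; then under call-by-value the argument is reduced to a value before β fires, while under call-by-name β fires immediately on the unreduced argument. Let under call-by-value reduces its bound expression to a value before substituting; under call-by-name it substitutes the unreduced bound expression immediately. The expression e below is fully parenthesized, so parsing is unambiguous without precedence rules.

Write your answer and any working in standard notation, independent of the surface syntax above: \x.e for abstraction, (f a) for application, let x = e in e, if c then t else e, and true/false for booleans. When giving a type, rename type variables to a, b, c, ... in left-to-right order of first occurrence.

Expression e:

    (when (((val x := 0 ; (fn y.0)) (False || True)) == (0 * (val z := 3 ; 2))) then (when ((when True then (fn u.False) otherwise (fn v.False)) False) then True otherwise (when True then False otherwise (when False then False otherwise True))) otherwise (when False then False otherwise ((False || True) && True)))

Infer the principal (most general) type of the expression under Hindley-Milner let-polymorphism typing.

Answer: Bool

Working:
let x : Int
\y._ : a -> Int
  unify Bool ~ Bool
  unify Bool ~ Bool
  unify a -> Int ~ Bool -> b
  unify a ~ Bool
  unify Int ~ b
_ _ : Int
  unify Int ~ Int
  unify Int ~ Int
let z : Int
  unify Int ~ Int
  unify Int ~ Int
  unify Bool ~ Bool
  unify Bool ~ Bool
\u._ : c -> Bool
\v._ : d -> Bool
  unify c -> Bool ~ d -> Bool
  unify c ~ d
  unify Bool ~ Bool
  unify d -> Bool ~ Bool -> e
  unify d ~ Bool
  unify Bool ~ e
_ _ : Bool
  unify Bool ~ Bool
  unify Bool ~ Bool
  unify Bool ~ Bool
  unify Bool ~ Bool
  unify Bool ~ Bool
  unify Bool ~ Bool
  unify Bool ~ Bool
  unify Bool ~ Bool
  unify Bool ~ Bool
  unify Bool ~ Bool
  unify Bool ~ Bool
  unify Bool ~ Bool
  unify Bool ~ Bool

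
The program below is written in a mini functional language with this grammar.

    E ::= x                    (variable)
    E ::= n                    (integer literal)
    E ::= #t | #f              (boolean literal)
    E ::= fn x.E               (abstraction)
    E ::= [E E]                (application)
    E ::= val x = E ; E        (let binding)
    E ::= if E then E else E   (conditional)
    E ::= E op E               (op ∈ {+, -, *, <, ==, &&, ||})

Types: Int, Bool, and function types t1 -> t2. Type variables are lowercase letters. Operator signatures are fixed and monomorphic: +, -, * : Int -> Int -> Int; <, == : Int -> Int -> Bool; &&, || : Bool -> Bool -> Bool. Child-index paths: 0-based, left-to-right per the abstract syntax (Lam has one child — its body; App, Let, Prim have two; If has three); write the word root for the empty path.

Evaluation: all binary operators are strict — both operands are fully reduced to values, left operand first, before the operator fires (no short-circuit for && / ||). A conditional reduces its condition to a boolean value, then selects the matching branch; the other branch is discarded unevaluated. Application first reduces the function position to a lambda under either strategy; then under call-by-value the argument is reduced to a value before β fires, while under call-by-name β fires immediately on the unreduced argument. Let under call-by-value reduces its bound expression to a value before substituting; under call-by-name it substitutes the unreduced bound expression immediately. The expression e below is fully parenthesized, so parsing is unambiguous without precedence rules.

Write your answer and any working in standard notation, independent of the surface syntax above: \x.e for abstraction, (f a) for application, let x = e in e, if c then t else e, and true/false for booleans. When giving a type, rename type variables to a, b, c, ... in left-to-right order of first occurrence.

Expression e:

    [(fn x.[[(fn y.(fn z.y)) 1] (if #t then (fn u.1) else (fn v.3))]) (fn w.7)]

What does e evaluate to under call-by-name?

Trace:
step 0: ((\x.(((\y.(\z.y)) 1) (if true then (\u.1) else (\v.3)))) (\w.7))
step 1: [beta@root] (((\y.(\z.y)) 1) (if true then (\u.1) else (\v.3)))
step 2: [beta@0] ((\z.1) (if true then (\u.1) else (\v.3)))
step 3: [beta@root] 1

Answer: 1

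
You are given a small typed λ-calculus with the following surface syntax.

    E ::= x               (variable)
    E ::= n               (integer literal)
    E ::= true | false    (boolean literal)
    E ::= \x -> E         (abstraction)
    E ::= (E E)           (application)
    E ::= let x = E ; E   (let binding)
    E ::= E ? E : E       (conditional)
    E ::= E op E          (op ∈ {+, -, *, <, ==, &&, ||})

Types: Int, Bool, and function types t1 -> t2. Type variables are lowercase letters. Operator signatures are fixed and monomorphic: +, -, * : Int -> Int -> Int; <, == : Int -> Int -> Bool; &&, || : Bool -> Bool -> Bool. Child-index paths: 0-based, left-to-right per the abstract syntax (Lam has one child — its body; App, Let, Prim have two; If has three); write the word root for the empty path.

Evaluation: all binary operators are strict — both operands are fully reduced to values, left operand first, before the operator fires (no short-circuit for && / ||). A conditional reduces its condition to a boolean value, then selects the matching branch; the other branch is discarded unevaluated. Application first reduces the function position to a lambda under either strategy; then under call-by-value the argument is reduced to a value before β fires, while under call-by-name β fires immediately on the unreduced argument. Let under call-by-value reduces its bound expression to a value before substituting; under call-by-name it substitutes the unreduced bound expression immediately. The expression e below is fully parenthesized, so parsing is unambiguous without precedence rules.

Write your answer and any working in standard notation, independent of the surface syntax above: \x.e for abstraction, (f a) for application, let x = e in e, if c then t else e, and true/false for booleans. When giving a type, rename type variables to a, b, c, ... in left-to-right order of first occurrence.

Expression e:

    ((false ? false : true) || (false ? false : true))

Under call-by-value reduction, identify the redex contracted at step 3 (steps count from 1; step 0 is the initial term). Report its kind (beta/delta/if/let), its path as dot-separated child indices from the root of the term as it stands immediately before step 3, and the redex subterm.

Answer: delta at root : (true || true)

Derivation:
step 0: ((if false then false else true) || (if false then false else true))
step 1: [if@0] (true || (if false then false else true))
step 2: [if@1] (true || true)
step 3: [delta@root] true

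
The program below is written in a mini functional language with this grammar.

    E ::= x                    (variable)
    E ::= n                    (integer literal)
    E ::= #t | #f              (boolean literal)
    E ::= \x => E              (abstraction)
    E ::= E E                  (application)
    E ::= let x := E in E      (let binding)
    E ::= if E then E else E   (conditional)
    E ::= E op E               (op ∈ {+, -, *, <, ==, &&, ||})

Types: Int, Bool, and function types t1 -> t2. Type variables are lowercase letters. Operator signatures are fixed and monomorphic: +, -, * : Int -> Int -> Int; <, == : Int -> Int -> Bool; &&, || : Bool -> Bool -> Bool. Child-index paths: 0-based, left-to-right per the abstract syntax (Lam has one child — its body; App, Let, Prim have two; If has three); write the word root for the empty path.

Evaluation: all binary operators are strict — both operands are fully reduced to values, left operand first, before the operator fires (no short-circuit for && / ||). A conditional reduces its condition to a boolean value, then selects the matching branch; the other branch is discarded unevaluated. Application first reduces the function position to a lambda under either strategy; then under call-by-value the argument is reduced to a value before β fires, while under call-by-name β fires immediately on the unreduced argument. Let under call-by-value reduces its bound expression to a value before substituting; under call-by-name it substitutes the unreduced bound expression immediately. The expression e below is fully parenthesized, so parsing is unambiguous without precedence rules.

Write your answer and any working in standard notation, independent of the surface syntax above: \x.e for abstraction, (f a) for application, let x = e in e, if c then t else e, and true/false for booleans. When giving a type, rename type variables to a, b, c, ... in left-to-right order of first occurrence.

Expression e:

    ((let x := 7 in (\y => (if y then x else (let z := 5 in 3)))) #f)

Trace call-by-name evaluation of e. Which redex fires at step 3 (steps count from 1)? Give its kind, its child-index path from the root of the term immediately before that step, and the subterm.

Trace:
step 0: ((let x = 7 in (\y.(if y then x else (let z = 5 in 3)))) false)
step 1: [let@0] ((\y.(if y then 7 else (let z = 5 in 3))) false)
step 2: [beta@root] (if false then 7 else (let z = 5 in 3))
step 3: [if@root] (let z = 5 in 3)

Answer: if at root : (if false then 7 else (let z = 5 in 3))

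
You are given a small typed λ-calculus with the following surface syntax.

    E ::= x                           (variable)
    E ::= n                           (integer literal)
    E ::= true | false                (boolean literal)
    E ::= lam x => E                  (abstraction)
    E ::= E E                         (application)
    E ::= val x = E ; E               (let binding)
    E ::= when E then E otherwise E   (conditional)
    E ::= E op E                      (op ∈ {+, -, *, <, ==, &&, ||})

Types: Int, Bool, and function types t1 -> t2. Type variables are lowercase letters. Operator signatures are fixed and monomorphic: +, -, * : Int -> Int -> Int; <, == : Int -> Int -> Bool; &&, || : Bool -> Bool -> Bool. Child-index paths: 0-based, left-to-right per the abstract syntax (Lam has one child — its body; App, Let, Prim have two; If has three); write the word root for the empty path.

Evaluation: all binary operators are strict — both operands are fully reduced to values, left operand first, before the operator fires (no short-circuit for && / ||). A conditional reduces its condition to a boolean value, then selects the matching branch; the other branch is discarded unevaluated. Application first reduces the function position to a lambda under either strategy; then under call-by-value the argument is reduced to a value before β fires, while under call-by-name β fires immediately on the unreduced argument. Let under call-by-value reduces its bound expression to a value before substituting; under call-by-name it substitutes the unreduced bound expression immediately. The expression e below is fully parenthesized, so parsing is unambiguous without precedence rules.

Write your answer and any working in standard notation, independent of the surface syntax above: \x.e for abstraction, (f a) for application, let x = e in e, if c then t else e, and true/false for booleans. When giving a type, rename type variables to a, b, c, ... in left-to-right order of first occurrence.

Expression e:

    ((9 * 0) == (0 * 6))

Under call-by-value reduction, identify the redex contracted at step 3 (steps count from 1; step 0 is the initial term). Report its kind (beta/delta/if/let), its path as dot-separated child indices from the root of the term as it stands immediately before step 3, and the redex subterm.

Derivation:
step 0: ((9 * 0) == (0 * 6))
step 1: [delta@0] (0 == (0 * 6))
step 2: [delta@1] (0 == 0)
step 3: [delta@root] true

Answer: delta at root : (0 == 0)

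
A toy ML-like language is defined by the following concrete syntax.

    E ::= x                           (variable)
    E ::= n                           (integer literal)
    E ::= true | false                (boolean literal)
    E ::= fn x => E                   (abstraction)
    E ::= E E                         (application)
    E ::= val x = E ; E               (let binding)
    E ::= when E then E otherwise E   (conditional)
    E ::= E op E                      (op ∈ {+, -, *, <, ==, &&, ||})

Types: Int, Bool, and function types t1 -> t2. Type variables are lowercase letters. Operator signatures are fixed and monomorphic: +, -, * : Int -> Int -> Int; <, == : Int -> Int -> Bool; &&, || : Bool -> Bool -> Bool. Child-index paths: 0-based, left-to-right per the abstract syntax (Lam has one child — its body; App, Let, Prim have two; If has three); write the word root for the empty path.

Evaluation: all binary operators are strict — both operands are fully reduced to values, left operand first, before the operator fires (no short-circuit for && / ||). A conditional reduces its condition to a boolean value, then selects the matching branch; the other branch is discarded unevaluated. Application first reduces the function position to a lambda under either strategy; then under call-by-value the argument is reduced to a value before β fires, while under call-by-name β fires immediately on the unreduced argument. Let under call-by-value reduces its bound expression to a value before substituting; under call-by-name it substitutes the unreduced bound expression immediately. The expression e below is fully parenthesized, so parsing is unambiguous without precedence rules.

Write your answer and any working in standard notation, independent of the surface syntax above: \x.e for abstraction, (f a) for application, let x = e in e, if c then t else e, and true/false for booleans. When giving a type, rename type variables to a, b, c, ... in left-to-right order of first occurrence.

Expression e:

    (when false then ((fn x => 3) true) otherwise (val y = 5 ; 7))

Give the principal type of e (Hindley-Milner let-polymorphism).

Working:
  unify Bool ~ Bool
\x._ : a -> Int
  unify a -> Int ~ Bool -> b
  unify a ~ Bool
  unify Int ~ b
_ _ : Int
let y : Int
  unify Int ~ Int

Answer: Int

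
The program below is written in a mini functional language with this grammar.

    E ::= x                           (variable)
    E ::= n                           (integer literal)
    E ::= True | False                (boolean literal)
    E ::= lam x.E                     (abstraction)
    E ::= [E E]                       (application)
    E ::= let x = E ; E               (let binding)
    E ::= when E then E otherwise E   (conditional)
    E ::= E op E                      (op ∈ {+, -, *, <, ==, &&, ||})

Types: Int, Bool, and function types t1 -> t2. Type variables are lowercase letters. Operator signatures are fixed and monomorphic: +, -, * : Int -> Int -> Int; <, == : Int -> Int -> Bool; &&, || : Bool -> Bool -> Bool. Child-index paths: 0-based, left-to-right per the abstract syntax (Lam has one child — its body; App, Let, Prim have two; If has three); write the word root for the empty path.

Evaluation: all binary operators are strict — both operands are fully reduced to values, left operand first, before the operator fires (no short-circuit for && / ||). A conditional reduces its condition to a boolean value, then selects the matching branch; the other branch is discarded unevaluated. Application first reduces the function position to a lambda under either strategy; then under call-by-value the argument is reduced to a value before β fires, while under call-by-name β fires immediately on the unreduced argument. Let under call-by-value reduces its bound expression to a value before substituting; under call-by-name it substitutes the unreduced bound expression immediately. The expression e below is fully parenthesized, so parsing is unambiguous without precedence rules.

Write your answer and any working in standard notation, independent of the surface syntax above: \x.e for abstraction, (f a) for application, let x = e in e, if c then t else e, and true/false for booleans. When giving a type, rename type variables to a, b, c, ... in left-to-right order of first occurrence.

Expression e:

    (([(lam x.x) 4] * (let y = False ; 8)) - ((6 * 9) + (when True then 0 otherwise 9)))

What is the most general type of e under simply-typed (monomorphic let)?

Trace:
x : a
\x._ : a -> a
  unify a -> a ~ Int -> b
  unify a ~ Int
  unify Int ~ b
_ _ : Int
  unify Int ~ Int
let y : Bool
  unify Int ~ Int
  unify Int ~ Int
  unify Int ~ Int
  unify Int ~ Int
  unify Int ~ Int
  unify Bool ~ Bool
  unify Int ~ Int
  unify Int ~ Int
  unify Int ~ Int

Answer: Int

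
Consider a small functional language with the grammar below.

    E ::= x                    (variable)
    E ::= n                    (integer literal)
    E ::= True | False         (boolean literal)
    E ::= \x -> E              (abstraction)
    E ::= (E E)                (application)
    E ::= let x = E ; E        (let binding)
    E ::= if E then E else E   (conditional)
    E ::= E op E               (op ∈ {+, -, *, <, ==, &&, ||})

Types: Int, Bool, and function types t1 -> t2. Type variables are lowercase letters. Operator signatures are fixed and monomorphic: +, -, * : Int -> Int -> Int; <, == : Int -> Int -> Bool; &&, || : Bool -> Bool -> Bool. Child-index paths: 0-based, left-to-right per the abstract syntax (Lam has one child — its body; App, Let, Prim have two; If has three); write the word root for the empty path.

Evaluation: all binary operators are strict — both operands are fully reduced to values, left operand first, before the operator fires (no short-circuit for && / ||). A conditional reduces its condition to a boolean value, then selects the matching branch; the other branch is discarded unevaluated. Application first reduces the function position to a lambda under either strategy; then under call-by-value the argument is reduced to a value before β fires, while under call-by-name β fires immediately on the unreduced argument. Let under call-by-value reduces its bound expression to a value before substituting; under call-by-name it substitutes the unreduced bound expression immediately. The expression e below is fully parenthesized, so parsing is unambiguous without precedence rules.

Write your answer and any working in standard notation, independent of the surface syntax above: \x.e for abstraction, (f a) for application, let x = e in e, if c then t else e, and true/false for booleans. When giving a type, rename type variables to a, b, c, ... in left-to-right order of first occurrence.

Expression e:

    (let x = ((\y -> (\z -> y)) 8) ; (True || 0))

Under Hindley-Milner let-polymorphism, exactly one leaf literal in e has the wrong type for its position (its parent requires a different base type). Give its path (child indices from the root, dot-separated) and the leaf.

Working:
y : a
\z._ : b -> a
\y._ : a -> b -> a
  unify a -> b -> a ~ Int -> c
  unify a ~ Int
  unify b -> Int ~ c
_ _ : b -> Int
let x : forall. b -> Int
  unify Bool ~ Bool
  unify Int ~ Bool
  FAIL: mismatch Int ~ Bool

Answer: 1.1 : 0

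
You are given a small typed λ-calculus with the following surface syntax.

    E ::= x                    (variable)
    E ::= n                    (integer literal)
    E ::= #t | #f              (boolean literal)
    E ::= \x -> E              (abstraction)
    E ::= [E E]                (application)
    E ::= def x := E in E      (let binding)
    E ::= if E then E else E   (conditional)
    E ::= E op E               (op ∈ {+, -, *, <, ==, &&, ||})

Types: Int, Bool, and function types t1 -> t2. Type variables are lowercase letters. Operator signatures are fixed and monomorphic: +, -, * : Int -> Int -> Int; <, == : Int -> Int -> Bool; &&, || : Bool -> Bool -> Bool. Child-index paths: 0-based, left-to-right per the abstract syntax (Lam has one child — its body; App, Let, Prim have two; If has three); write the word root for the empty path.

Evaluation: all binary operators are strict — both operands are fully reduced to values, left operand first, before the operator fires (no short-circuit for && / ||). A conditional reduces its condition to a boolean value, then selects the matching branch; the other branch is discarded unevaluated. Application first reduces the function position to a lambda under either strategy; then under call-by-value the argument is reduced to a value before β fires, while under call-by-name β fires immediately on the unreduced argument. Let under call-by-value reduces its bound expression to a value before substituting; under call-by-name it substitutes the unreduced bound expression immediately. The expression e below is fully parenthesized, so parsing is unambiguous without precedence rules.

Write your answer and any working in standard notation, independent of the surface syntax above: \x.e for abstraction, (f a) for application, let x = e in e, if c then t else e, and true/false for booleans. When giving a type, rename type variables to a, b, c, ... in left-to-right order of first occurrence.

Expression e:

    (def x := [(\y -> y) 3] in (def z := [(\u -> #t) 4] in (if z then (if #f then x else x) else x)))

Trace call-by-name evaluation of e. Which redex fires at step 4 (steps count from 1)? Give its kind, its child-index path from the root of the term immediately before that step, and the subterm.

Trace:
step 0: (let x = ((\y.y) 3) in (let z = ((\u.true) 4) in (if z then (if false then x else x) else x)))
step 1: [let@root] (let z = ((\u.true) 4) in (if z then (if false then ((\y.y) 3) else ((\y.y) 3)) else ((\y.y) 3)))
step 2: [let@root] (if ((\u.true) 4) then (if false then ((\y.y) 3) else ((\y.y) 3)) else ((\y.y) 3))
step 3: [beta@0] (if true then (if false then ((\y.y) 3) else ((\y.y) 3)) else ((\y.y) 3))
step 4: [if@root] (if false then ((\y.y) 3) else ((\y.y) 3))

Answer: if at root : (if true then (if false then ((\y.y) 3) else ((\y.y) 3)) else ((\y.y) 3))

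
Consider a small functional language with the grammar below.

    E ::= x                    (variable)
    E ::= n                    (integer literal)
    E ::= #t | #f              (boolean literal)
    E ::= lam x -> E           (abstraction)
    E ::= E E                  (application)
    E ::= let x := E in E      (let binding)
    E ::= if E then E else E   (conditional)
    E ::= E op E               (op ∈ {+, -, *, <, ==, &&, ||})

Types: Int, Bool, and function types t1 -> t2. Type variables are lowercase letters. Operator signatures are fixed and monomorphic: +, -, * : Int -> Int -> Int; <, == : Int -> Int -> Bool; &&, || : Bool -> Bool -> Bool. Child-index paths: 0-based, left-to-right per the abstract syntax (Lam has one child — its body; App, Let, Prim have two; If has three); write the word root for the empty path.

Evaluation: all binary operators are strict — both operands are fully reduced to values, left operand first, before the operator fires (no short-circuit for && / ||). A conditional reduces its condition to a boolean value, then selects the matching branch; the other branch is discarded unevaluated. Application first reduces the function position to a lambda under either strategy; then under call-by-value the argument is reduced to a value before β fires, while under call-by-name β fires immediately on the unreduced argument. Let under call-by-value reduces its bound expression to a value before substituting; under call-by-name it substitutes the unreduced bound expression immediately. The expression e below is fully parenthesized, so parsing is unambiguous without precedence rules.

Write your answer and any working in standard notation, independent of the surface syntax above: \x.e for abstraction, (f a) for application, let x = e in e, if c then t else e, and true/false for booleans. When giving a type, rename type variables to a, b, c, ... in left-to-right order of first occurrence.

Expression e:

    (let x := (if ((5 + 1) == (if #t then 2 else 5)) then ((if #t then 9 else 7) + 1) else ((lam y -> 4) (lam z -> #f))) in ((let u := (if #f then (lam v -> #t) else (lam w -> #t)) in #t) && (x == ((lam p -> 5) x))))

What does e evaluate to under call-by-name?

Answer: false

Working:
step 0: (let x = (if ((5 + 1) == (if true then 2 else 5)) then ((if true then 9 else 7) + 1) else ((\y.4) (\z.false))) in ((let u = (if false then (\v.true) else (\w.true)) in true) && (x == ((\p.5) x))))
step 1: [let@root] ((let u = (if false then (\v.true) else (\w.true)) in true) && ((if ((5 + 1) == (if true then 2 else 5)) then ((if true then 9 else 7) + 1) else ((\y.4) (\z.false))) == ((\p.5) (if ((5 + 1) == (if true then 2 else 5)) then ((if true then 9 else 7) + 1) else ((\y.4) (\z.false))))))
step 2: [let@0] (true && ((if ((5 + 1) == (if true then 2 else 5)) then ((if true then 9 else 7) + 1) else ((\y.4) (\z.false))) == ((\p.5) (if ((5 + 1) == (if true then 2 else 5)) then ((if true then 9 else 7) + 1) else ((\y.4) (\z.false))))))
step 3: [delta@1.0.0.0] (true && ((if (6 == (if true then 2 else 5)) then ((if true then 9 else 7) + 1) else ((\y.4) (\z.false))) == ((\p.5) (if ((5 + 1) == (if true then 2 else 5)) then ((if true then 9 else 7) + 1) else ((\y.4) (\z.false))))))
step 4: [if@1.0.0.1] (true && ((if (6 == 2) then ((if true then 9 else 7) + 1) else ((\y.4) (\z.false))) == ((\p.5) (if ((5 + 1) == (if true then 2 else 5)) then ((if true then 9 else 7) + 1) else ((\y.4) (\z.false))))))
step 5: [delta@1.0.0] (true && ((if false then ((if true then 9 else 7) + 1) else ((\y.4) (\z.false))) == ((\p.5) (if ((5 + 1) == (if true then 2 else 5)) then ((if true then 9 else 7) + 1) else ((\y.4) (\z.false))))))
step 6: [if@1.0] (true && (((\y.4) (\z.false)) == ((\p.5) (if ((5 + 1) == (if true then 2 else 5)) then ((if true then 9 else 7) + 1) else ((\y.4) (\z.false))))))
step 7: [beta@1.0] (true && (4 == ((\p.5) (if ((5 + 1) == (if true then 2 else 5)) then ((if true then 9 else 7) + 1) else ((\y.4) (\z.false))))))
step 8: [beta@1.1] (true && (4 == 5))
step 9: [delta@1] (true && false)
step 10: [delta@root] false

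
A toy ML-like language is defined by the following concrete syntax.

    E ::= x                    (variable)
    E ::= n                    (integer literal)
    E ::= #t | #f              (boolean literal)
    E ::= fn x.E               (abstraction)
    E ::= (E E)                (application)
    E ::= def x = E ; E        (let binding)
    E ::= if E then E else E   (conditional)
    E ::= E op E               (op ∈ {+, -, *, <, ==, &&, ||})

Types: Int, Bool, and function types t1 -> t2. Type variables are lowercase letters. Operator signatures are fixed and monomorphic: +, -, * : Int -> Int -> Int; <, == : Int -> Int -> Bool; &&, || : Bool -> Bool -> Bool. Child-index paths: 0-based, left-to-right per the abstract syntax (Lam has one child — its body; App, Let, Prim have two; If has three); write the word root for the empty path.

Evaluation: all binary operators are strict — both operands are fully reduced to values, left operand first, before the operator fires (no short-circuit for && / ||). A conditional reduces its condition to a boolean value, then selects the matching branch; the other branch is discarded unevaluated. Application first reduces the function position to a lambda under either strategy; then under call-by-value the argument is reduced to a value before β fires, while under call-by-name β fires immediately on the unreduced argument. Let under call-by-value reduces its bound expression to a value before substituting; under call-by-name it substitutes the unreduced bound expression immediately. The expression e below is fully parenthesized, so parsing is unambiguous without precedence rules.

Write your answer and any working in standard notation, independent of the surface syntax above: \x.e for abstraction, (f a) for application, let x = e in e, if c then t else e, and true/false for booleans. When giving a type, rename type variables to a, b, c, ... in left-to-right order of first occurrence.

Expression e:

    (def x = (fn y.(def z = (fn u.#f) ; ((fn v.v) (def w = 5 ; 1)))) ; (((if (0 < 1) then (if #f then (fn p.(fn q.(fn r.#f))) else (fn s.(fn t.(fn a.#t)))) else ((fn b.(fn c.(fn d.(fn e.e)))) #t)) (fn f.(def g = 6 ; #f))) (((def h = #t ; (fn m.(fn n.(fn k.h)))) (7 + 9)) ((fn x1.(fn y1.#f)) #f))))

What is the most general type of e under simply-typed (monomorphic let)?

Answer: Bool -> Bool

Derivation:
\u._ : b -> Bool
let z : b -> Bool
v : c
\v._ : c -> c
let w : Int
  unify c -> c ~ Int -> d
  unify c ~ Int
  unify Int ~ d
_ _ : Int
\y._ : a -> Int
let x : a -> Int
  unify Int ~ Int
  unify Int ~ Int
  unify Bool ~ Bool
  unify Bool ~ Bool
\r._ : g -> Bool
\q._ : f -> g -> Bool
\p._ : e -> f -> g -> Bool
\a._ : j -> Bool
\t._ : i -> j -> Bool
\s._ : h -> i -> j -> Bool
  unify e -> f -> g -> Bool ~ h -> i -> j -> Bool
  unify e ~ h
  unify f -> g -> Bool ~ i -> j -> Bool
  unify f ~ i
  unify g -> Bool ~ j -> Bool
  unify g ~ j
  unify Bool ~ Bool
e : n
\e._ : n -> n
\d._ : m -> n -> n
\c._ : l -> m -> n -> n
\b._ : k -> l -> m -> n -> n
  unify k -> l -> m -> n -> n ~ Bool -> o
  unify k ~ Bool
  unify l -> m -> n -> n ~ o
_ _ : l -> m -> n -> n
  unify h -> i -> j -> Bool ~ l -> m -> n -> n
  unify h ~ l
  unify i -> j -> Bool ~ m -> n -> n
  unify i ~ m
  unify j -> Bool ~ n -> n
  unify j ~ n
  unify Bool ~ n
let g : Int
\f._ : p -> Bool
  unify l -> m -> Bool -> Bool ~ (p -> Bool) -> q
  unify l ~ p -> Bool
  unify m -> Bool -> Bool ~ q
_ _ : m -> Bool -> Bool
let h : Bool
h : Bool
\k._ : t -> Bool
\n._ : s -> t -> Bool
\m._ : r -> s -> t -> Bool
  unify Int ~ Int
  unify Int ~ Int
  unify r -> s -> t -> Bool ~ Int -> u
  unify r ~ Int
  unify s -> t -> Bool ~ u
_ _ : s -> t -> Bool
\y1._ : w -> Bool
\x1._ : v -> w -> Bool
  unify v -> w -> Bool ~ Bool -> x
  unify v ~ Bool
  unify w -> Bool ~ x
_ _ : w -> Bool
  unify s -> t -> Bool ~ (w -> Bool) -> y
  unify s ~ w -> Bool
  unify t -> Bool ~ y
_ _ : t -> Bool
  unify m -> Bool -> Bool ~ (t -> Bool) -> z
  unify m ~ t -> Bool
  unify Bool -> Bool ~ z
_ _ : Bool -> Bool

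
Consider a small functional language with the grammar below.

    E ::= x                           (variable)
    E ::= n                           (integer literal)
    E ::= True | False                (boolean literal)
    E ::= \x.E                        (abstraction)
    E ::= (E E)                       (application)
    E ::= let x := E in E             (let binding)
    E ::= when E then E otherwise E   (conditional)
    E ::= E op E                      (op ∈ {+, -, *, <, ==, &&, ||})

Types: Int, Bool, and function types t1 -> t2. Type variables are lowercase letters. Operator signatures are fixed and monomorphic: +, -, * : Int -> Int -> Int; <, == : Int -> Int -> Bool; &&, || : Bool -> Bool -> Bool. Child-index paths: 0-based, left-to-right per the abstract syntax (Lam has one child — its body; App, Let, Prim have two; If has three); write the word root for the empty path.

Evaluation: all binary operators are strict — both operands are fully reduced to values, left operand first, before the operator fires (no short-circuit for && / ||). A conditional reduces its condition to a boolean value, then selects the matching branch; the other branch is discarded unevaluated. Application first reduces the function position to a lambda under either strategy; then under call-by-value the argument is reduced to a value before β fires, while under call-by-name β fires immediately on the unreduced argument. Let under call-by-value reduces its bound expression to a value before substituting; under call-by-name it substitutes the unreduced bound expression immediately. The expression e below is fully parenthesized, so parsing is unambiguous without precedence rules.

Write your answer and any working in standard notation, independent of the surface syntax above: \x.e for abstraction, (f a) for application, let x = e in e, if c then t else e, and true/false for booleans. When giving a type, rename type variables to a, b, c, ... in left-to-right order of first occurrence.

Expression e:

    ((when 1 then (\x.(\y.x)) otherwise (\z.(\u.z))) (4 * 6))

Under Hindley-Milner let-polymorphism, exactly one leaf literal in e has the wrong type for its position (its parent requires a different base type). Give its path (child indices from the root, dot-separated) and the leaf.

Derivation:
  unify Int ~ Bool
  FAIL: mismatch Int ~ Bool

Answer: 0.0 : 1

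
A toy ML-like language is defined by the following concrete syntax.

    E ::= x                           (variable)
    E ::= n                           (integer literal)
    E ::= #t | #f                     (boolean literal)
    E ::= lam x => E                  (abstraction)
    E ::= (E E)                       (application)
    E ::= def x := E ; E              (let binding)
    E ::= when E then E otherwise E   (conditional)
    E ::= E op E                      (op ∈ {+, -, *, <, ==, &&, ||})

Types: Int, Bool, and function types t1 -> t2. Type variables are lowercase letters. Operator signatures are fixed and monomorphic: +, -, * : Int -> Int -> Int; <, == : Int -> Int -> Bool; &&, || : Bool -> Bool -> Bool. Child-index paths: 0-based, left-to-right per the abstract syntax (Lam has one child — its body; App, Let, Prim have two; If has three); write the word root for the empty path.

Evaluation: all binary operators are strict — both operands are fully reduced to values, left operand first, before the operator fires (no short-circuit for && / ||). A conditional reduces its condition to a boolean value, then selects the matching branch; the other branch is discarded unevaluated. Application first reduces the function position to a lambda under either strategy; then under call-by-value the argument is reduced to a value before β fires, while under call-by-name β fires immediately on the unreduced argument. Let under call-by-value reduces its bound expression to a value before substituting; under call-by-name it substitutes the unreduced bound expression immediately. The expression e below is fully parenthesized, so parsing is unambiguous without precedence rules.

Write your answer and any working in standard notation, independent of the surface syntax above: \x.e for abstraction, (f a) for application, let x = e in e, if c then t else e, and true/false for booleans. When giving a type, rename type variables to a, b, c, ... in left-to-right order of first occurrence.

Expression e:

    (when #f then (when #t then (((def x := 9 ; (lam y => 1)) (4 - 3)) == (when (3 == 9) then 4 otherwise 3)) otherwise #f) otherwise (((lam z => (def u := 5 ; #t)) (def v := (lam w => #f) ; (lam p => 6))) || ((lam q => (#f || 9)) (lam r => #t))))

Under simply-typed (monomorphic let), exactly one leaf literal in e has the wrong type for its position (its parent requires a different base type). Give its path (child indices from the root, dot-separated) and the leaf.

Working:
  unify Bool ~ Bool
  unify Bool ~ Bool
let x : Int
\y._ : a -> Int
  unify Int ~ Int
  unify Int ~ Int
  unify a -> Int ~ Int -> b
  unify a ~ Int
  unify Int ~ b
_ _ : Int
  unify Int ~ Int
  unify Int ~ Int
  unify Int ~ Int
  unify Bool ~ Bool
  unify Int ~ Int
  unify Int ~ Int
  unify Bool ~ Bool
let u : Int
\z._ : c -> Bool
\w._ : d -> Bool
let v : d -> Bool
\p._ : e -> Int
  unify c -> Bool ~ (e -> Int) -> f
  unify c ~ e -> Int
  unify Bool ~ f
_ _ : Bool
  unify Bool ~ Bool
  unify Bool ~ Bool
  unify Int ~ Bool
  FAIL: mismatch Int ~ Bool

Answer: 2.1.0.0.1 : 9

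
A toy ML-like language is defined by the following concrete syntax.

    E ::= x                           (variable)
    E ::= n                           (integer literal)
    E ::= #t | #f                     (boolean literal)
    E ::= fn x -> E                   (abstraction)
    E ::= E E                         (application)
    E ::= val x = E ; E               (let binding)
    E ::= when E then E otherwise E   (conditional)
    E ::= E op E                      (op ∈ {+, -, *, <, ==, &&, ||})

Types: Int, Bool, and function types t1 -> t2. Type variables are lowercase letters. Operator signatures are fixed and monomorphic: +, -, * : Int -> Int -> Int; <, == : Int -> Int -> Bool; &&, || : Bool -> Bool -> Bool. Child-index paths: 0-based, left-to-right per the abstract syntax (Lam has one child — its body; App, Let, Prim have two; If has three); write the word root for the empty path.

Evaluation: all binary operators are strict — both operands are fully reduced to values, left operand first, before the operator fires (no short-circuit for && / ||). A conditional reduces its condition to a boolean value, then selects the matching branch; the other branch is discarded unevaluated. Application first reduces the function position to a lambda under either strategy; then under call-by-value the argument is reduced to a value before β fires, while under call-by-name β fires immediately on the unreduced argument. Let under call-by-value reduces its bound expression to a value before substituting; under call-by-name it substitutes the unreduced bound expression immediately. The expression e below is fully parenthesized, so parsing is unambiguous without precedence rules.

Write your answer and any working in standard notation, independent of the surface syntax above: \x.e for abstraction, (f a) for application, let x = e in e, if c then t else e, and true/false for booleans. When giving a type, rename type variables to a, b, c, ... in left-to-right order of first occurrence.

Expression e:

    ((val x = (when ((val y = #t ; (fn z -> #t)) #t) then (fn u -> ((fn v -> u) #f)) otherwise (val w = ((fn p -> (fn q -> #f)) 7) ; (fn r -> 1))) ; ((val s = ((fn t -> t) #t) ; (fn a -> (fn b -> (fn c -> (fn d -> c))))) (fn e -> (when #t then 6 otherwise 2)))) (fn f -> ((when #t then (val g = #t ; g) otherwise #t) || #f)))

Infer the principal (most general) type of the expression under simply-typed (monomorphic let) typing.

Working:
let y : Bool
\z._ : a -> Bool
  unify a -> Bool ~ Bool -> b
  unify a ~ Bool
  unify Bool ~ b
_ _ : Bool
  unify Bool ~ Bool
u : c
\v._ : d -> c
  unify d -> c ~ Bool -> e
  unify d ~ Bool
  unify c ~ e
_ _ : e
\u._ : e -> e
\q._ : g -> Bool
\p._ : f -> g -> Bool
  unify f -> g -> Bool ~ Int -> h
  unify f ~ Int
  unify g -> Bool ~ h
_ _ : g -> Bool
let w : g -> Bool
\r._ : i -> Int
  unify e -> e ~ i -> Int
  unify e ~ i
  unify i ~ Int
let x : Int -> Int
t : j
\t._ : j -> j
  unify j -> j ~ Bool -> k
  unify j ~ Bool
  unify Bool ~ k
_ _ : Bool
let s : Bool
c : n
\d._ : o -> n
\c._ : n -> o -> n
\b._ : m -> n -> o -> n
\a._ : l -> m -> n -> o -> n
  unify Bool ~ Bool
  unify Int ~ Int
\e._ : p -> Int
  unify l -> m -> n -> o -> n ~ (p -> Int) -> q
  unify l ~ p -> Int
  unify m -> n -> o -> n ~ q
_ _ : m -> n -> o -> n
  unify Bool ~ Bool
let g : Bool
g : Bool
  unify Bool ~ Bool
  unify Bool ~ Bool
  unify Bool ~ Bool
\f._ : r -> Bool
  unify m -> n -> o -> n ~ (r -> Bool) -> s
  unify m ~ r -> Bool
  unify n -> o -> n ~ s
_ _ : n -> o -> n

Answer: a -> b -> a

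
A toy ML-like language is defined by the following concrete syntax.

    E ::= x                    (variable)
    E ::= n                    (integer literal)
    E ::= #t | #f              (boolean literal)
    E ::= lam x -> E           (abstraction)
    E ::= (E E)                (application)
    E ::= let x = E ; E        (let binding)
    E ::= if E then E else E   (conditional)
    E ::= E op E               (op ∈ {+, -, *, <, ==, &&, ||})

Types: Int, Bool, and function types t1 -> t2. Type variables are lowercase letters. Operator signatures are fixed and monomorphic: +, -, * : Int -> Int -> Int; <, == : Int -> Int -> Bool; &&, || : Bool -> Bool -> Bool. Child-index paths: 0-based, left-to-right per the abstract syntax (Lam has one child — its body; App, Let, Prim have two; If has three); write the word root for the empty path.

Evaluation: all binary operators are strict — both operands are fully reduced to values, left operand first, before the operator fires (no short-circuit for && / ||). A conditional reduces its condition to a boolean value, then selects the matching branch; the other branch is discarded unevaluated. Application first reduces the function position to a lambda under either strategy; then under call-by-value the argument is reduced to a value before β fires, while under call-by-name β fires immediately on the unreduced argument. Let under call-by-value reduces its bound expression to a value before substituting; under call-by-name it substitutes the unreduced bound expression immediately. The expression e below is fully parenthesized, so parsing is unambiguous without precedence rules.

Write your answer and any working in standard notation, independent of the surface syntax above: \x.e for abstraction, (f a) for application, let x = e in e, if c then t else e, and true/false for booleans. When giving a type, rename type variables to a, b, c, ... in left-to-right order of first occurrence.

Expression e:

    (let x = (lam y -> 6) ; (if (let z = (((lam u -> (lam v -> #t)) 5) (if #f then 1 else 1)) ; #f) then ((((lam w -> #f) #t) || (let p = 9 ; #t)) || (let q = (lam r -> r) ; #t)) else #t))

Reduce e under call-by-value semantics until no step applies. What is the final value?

Answer: true

Working:
step 0: (let x = (\y.6) in (if (let z = (((\u.(\v.true)) 5) (if false then 1 else 1)) in false) then ((((\w.false) true) || (let p = 9 in true)) || (let q = (\r.r) in true)) else true))
step 1: [let@root] (if (let z = (((\u.(\v.true)) 5) (if false then 1 else 1)) in false) then ((((\w.false) true) || (let p = 9 in true)) || (let q = (\r.r) in true)) else true)
step 2: [beta@0.0.0] (if (let z = ((\v.true) (if false then 1 else 1)) in false) then ((((\w.false) true) || (let p = 9 in true)) || (let q = (\r.r) in true)) else true)
step 3: [if@0.0.1] (if (let z = ((\v.true) 1) in false) then ((((\w.false) true) || (let p = 9 in true)) || (let q = (\r.r) in true)) else true)
step 4: [beta@0.0] (if (let z = true in false) then ((((\w.false) true) || (let p = 9 in true)) || (let q = (\r.r) in true)) else true)
step 5: [let@0] (if false then ((((\w.false) true) || (let p = 9 in true)) || (let q = (\r.r) in true)) else true)
step 6: [if@root] true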